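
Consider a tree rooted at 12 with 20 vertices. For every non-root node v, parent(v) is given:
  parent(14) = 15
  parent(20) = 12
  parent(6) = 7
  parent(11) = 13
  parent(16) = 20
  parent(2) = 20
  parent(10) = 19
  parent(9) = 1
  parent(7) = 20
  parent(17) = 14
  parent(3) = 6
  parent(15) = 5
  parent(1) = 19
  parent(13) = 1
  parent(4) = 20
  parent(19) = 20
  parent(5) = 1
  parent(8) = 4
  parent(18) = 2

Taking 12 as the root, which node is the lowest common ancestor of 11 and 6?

20

Path 11→root: 11 13 1 19 20 12; path 6→root: 6 7 20 12.
First common node: 20.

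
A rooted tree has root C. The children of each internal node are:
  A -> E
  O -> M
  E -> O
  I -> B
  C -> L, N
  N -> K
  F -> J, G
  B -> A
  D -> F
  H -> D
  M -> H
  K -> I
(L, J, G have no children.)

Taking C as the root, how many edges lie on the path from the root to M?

Path from C to M: C → N → K → I → B → A → E → O → M, which has 8 edges.

8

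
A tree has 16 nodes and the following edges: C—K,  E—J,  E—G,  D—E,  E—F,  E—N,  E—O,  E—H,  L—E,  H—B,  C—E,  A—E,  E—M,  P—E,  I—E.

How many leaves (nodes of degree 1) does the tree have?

13

The leaves are A, B, D, F, G, I, J, K, L, M, N, O, P.
That is 13 leaves.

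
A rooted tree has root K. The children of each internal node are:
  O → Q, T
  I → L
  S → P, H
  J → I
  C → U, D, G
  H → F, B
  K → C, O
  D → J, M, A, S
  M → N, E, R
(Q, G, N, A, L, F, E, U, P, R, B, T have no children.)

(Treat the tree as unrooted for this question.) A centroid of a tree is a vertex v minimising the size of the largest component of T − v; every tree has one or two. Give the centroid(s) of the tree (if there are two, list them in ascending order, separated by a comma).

D

Delete D: the remaining components have sizes 7, 5, 4, 3, 1. Max 7 ≤ 10, so D is a centroid.
No neighbour of D does as well, so D is the unique centroid.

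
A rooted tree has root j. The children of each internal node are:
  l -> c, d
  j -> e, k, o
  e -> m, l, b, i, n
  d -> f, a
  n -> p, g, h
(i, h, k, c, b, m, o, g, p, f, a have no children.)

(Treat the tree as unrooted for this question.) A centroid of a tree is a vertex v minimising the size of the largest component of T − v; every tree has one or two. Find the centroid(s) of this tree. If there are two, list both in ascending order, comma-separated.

e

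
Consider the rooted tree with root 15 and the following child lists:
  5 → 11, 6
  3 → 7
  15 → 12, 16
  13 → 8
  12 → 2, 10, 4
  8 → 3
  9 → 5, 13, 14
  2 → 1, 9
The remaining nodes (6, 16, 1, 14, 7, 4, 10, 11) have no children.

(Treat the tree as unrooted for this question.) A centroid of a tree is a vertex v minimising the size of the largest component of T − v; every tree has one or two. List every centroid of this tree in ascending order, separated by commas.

Removing 9 splits the tree into components of sizes 7, 4, 3, 1; the largest is 7 ≤ ⌊16/2⌋ = 8.
Every other node leaves some component of size > 8, so the centroid is unique.

9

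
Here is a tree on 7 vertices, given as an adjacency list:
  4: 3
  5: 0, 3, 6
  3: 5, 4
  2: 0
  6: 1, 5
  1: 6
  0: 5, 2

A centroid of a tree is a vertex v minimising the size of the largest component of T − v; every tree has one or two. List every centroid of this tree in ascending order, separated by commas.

Delete 5: the remaining components have sizes 2, 2, 2. Max 2 ≤ 3, so 5 is a centroid.
Every other node leaves some component of size > 3, so the centroid is unique.

5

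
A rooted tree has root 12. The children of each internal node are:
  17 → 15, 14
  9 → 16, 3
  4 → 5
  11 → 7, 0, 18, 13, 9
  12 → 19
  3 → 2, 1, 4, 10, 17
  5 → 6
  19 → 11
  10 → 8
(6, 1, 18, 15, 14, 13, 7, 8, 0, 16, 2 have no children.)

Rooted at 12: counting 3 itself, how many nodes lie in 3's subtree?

11

The subtree rooted at 3 contains: 3, 17, 4, 10, 1, 2, 14, 15, 5, 8, 6 — 11 nodes.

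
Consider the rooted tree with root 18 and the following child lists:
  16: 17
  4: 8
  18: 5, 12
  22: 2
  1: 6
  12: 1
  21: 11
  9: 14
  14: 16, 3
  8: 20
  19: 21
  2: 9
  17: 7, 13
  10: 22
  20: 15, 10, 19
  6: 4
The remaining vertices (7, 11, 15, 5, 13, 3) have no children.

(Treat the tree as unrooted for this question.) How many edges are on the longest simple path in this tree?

15

A longest path is 5–18–12–1–6–4–8–20–10–22–2–9–14–16–17–7, with 15 edges.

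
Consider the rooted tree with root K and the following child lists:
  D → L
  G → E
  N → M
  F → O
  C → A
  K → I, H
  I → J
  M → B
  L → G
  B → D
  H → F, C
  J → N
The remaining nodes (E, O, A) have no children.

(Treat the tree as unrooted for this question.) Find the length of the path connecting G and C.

The path is G - L - D - B - M - N - J - I - K - H - C, which has 10 edges.

10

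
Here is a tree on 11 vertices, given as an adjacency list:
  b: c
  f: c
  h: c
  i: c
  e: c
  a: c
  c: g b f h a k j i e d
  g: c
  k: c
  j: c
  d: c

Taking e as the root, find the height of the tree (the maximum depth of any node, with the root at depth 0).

A deepest node is k, reached by e – c – k.
That path has 2 edges, so the height is 2.

2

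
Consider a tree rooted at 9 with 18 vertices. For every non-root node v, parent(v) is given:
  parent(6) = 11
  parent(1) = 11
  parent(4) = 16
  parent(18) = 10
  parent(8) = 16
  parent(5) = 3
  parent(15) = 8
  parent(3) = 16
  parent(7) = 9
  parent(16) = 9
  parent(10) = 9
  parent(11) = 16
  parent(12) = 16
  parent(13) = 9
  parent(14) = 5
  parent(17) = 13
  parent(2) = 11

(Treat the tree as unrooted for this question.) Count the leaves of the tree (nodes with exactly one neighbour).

The leaves are 1, 2, 4, 6, 7, 12, 14, 15, 17, 18.
That is 10 leaves.

10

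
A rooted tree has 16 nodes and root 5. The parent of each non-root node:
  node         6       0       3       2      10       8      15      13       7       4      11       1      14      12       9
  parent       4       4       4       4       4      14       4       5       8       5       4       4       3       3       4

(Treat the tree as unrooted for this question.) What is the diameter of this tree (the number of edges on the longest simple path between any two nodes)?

A longest path is 7 – 8 – 14 – 3 – 4 – 5 – 13, with 6 edges.

6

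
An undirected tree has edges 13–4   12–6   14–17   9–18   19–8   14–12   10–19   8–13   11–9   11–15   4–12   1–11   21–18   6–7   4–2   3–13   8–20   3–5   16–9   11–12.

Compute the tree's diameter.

A longest path is 21 - 18 - 9 - 11 - 12 - 4 - 13 - 8 - 19 - 10, with 9 edges.

9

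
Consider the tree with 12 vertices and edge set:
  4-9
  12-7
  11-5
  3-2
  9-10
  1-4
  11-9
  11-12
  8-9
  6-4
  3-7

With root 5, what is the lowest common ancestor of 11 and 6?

11's ancestor chain is 11, 5 and 6's is 6, 4, 9, 11, 5; they first meet at 11.

11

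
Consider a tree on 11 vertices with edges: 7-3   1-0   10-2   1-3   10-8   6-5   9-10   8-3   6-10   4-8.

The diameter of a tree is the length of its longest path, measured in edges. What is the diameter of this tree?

Starting from 5, a farthest node is 0 at distance 6.
One longest path: 5–6–10–8–3–1–0.
So the diameter is 6.

6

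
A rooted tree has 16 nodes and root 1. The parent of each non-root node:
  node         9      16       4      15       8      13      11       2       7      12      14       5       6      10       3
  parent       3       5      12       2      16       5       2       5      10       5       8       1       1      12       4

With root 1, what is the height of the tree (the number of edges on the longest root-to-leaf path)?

A deepest node is 9, reached by 1 – 5 – 12 – 4 – 3 – 9.
That path has 5 edges, so the height is 5.

5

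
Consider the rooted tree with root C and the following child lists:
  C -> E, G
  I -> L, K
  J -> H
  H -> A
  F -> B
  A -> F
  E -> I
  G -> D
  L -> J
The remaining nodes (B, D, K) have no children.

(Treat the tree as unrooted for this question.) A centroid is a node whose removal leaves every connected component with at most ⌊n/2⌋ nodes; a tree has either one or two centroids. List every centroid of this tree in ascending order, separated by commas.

I, L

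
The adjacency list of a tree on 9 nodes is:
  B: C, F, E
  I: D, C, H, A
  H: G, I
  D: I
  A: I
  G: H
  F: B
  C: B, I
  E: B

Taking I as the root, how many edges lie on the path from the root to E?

3

I–C–B–E — 3 edges.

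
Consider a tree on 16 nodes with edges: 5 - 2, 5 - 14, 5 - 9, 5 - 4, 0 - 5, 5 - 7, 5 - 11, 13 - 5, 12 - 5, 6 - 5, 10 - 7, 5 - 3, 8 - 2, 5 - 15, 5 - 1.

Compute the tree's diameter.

4

A longest path is 10–7–5–2–8, with 4 edges.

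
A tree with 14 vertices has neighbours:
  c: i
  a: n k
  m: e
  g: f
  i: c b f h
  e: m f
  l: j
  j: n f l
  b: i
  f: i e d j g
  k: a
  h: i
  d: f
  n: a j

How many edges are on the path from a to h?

5

The path is a - n - j - f - i - h, which has 5 edges.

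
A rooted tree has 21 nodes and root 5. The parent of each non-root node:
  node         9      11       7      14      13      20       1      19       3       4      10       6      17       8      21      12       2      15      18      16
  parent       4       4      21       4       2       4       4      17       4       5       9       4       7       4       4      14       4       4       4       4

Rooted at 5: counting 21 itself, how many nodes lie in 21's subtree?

21's subtree: {21, 7, 17, 19}, size 4.

4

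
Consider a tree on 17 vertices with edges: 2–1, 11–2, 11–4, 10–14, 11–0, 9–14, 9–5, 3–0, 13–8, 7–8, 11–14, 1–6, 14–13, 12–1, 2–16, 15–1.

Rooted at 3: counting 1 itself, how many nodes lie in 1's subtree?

4

Descendants of 1 (including itself): 1, 12, 6, 15. That's 4.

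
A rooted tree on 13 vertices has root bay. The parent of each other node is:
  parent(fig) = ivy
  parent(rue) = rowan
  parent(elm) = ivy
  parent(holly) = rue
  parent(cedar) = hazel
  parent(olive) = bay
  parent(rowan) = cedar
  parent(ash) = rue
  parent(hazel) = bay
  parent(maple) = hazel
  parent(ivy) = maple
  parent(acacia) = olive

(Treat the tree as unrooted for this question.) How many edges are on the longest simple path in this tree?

A longest path is ash – rue – rowan – cedar – hazel – bay – olive – acacia, with 7 edges.

7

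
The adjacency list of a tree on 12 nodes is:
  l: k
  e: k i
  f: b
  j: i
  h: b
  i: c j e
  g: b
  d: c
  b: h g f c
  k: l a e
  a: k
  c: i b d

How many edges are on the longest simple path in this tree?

6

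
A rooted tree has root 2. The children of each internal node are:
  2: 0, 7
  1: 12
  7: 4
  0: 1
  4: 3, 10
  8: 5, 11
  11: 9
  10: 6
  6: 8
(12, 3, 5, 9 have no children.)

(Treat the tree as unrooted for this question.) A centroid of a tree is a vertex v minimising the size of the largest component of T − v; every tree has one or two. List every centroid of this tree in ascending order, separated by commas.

4

If 4 is removed the pieces have sizes 6, 5, 1, all ≤ ⌊13/2⌋ = 6.
No neighbour of 4 does as well, so 4 is the unique centroid.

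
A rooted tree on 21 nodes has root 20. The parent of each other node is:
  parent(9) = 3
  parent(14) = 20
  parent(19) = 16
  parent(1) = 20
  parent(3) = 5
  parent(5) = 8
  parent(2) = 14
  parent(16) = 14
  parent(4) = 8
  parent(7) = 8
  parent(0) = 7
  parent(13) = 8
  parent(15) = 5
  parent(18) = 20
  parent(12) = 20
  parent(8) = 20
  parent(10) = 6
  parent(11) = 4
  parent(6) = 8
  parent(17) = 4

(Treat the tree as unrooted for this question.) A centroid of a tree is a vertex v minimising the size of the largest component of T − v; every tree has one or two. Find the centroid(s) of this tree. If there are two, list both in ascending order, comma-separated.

Delete 8: the remaining components have sizes 8, 4, 3, 2, 2, 1. Max 8 ≤ 10, so 8 is a centroid.
Every other node leaves some component of size > 10, so the centroid is unique.

8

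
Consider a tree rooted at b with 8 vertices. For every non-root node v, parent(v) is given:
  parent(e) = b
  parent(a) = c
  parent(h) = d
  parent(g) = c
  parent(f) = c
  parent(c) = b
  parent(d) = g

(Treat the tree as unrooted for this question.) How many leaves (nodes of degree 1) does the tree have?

4

The leaves are a, e, f, h.
That is 4 leaves.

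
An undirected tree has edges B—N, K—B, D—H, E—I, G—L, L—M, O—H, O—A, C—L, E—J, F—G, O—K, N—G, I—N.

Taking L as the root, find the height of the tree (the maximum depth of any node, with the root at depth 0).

D sits deepest: L–G–N–B–K–O–H–D — 7 edges from the root.

7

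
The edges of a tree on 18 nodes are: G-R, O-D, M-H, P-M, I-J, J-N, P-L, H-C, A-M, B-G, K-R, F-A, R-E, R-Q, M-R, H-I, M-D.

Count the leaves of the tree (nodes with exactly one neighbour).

9

Exactly 9 nodes have a single neighbour: B, C, E, F, K, L, N, O, Q.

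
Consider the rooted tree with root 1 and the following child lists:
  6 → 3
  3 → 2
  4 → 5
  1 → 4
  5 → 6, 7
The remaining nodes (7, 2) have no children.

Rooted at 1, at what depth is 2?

Climbing from 2 to the root: 2 → 3 → 6 → 5 → 4 → 1. That's 5 steps.

5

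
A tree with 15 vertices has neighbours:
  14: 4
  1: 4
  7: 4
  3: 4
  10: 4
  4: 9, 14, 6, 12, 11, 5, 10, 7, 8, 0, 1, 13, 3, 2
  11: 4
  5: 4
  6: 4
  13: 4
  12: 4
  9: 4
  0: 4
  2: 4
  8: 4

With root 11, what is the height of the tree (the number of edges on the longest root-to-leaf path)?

2

The longest root-to-leaf path is 11 – 4 – 12 (2 edges).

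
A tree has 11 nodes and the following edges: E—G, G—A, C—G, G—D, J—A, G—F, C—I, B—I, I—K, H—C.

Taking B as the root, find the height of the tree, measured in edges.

J sits deepest: B–I–C–G–A–J — 5 edges from the root.

5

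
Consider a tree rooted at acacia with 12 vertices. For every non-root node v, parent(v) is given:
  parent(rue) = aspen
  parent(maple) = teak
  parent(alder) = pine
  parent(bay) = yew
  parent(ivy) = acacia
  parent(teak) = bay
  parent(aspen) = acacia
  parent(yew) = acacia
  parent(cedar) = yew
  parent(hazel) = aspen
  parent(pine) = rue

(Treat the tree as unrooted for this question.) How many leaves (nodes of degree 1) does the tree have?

Degree-1 nodes: alder, cedar, hazel, ivy, maple — 5 of them.

5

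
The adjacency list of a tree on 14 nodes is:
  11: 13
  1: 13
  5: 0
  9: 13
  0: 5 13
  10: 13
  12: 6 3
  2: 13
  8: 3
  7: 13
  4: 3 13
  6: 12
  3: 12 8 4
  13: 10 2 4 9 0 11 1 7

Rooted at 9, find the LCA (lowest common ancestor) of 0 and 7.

Ancestors of 0 (toward the root): 0, 13, 9.
Ancestors of 7: 7, 13, 9.
The deepest node appearing in both lists is 13.

13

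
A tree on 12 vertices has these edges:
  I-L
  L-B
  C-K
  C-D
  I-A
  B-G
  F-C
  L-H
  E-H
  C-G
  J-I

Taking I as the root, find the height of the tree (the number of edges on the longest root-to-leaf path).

D sits deepest: I–L–B–G–C–D — 5 edges from the root.

5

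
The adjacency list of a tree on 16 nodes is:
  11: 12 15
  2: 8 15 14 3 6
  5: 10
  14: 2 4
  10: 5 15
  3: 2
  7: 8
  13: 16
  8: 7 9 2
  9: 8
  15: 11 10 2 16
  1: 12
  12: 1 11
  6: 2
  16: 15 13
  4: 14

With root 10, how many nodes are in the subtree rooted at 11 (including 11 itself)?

11's subtree: {11, 12, 1}, size 3.

3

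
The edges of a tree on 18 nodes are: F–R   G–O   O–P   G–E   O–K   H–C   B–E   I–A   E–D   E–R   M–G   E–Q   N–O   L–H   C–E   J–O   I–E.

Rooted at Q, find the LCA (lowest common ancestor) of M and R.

Path M→root: M G E Q; path R→root: R E Q.
First common node: E.

E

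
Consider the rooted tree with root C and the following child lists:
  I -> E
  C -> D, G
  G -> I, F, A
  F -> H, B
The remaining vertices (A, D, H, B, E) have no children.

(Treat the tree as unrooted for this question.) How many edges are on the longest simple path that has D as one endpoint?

4

A farthest node from D is B (E, H also at distance 4).
The path D-C-G-F-B has 4 edges.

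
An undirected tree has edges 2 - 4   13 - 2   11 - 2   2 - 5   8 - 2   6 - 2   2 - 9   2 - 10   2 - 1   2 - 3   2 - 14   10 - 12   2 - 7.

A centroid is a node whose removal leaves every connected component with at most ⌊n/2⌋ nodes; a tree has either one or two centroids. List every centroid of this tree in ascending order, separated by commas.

Removing 2 splits the tree into components of sizes 2, 1, 1, 1, 1, 1, 1, 1, 1, 1, 1, 1; the largest is 2 ≤ ⌊14/2⌋ = 7.
Every other node leaves some component of size > 7, so the centroid is unique.

2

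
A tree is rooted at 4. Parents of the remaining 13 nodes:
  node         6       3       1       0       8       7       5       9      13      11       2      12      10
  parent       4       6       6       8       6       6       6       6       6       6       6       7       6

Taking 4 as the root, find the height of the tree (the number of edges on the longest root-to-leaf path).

3

A deepest node is 0, reached by 4–6–8–0.
That path has 3 edges, so the height is 3.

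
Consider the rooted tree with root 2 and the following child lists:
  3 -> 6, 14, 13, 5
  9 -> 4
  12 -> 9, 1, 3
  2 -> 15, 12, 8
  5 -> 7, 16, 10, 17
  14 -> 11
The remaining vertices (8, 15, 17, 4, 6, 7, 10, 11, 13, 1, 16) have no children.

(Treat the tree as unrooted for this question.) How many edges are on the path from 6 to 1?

The path is 6–3–12–1, which has 3 edges.

3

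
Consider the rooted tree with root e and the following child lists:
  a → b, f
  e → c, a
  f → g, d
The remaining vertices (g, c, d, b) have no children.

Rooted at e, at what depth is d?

3

e → a → f → d — 3 edges.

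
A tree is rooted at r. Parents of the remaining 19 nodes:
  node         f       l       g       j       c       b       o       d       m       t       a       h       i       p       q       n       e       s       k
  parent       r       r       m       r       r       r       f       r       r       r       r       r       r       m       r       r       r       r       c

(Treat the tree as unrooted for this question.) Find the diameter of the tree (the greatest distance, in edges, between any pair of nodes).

A longest path is p – m – r – f – o, with 4 edges.

4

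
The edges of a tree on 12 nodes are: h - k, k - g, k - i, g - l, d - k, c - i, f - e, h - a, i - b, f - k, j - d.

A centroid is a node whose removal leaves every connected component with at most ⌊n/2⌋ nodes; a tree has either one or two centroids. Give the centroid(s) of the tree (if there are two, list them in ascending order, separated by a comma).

Removing k splits the tree into components of sizes 3, 2, 2, 2, 2; the largest is 3 ≤ ⌊12/2⌋ = 6.
No neighbour of k does as well, so k is the unique centroid.

k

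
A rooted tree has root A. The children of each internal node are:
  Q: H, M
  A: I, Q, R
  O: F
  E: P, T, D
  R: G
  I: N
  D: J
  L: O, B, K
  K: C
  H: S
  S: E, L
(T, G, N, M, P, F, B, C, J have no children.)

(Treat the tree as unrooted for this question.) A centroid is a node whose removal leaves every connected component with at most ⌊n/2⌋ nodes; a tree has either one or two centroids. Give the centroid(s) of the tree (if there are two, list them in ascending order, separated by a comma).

S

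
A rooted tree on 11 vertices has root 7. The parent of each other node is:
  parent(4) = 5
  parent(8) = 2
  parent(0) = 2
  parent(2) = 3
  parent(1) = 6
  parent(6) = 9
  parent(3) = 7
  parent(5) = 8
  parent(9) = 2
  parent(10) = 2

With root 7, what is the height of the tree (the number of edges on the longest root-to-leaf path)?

A deepest node is 4, reached by 7–3–2–8–5–4.
That path has 5 edges, so the height is 5.

5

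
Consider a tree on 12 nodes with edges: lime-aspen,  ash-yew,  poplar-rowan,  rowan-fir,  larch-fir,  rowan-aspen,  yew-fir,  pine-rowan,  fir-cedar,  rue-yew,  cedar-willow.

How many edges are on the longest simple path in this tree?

A longest path is lime–aspen–rowan–fir–cedar–willow, with 5 edges.

5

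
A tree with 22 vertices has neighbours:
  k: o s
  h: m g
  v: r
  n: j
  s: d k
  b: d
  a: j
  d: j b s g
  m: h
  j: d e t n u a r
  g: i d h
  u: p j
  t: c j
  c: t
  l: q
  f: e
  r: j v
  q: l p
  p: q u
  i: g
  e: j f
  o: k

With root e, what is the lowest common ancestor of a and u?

a's ancestor chain is a, j, e and u's is u, j, e; they first meet at j.

j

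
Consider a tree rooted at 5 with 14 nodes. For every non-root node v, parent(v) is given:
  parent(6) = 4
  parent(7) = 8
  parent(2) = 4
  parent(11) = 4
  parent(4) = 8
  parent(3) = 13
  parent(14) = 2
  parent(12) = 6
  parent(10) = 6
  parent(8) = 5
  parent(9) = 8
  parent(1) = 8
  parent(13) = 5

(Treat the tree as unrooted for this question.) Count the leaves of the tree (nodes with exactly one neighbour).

8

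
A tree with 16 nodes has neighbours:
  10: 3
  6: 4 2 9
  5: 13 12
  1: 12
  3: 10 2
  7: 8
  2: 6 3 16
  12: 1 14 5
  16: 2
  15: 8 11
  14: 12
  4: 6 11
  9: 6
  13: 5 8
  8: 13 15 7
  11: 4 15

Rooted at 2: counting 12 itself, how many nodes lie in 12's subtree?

3

12's subtree: {12, 14, 1}, size 3.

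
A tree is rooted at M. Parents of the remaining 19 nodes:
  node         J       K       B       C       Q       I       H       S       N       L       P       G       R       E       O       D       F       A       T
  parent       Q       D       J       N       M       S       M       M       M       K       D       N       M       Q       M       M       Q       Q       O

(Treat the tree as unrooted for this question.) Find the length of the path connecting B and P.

5

B–J–Q–M–D–P: 5 edges.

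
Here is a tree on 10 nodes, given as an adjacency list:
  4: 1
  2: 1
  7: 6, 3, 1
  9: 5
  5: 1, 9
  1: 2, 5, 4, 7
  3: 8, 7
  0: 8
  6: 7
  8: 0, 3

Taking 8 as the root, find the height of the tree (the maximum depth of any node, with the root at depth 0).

The longest root-to-leaf path is 8–3–7–1–5–9 (5 edges).

5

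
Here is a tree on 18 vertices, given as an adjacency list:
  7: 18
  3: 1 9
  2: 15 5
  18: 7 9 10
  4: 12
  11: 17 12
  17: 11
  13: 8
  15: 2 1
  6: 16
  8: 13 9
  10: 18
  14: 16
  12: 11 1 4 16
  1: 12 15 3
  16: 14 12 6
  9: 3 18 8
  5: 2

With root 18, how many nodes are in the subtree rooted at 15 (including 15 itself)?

15's subtree: {15, 2, 5}, size 3.

3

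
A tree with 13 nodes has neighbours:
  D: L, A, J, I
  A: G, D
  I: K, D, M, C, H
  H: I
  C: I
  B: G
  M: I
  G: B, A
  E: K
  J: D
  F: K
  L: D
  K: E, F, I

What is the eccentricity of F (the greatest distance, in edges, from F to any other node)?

The node farthest from F is B, via F – K – I – D – A – G – B — 6 edges.

6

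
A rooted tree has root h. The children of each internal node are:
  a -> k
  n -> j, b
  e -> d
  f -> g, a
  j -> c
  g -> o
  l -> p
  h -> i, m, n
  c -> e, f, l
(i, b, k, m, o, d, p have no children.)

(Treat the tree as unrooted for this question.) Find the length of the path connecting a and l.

3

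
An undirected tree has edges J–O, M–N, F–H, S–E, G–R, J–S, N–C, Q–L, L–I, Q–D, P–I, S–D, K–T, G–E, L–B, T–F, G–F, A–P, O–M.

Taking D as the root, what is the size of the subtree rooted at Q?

The subtree rooted at Q contains: Q, L, I, B, P, A — 6 nodes.

6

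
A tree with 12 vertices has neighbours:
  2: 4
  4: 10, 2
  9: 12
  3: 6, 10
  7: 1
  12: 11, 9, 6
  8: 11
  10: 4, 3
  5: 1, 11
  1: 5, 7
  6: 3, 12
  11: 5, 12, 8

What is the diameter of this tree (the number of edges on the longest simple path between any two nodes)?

9

Starting from 2, a farthest node is 7 at distance 9.
One longest path: 2-4-10-3-6-12-11-5-1-7.
So the diameter is 9.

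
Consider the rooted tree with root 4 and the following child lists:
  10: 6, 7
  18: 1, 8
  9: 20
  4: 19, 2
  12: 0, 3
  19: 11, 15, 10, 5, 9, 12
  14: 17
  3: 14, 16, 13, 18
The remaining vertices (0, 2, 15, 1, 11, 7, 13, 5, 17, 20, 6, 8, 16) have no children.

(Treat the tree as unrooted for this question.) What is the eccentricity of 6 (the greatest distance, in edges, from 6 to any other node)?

Distances from 6 peak at 6, attained at 17 (8, 1 also at distance 6).
6 – 10 – 19 – 12 – 3 – 14 – 17

6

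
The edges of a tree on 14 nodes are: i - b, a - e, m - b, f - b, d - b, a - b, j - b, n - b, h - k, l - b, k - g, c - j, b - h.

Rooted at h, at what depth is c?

Path from h to c: h–b–j–c, which has 3 edges.

3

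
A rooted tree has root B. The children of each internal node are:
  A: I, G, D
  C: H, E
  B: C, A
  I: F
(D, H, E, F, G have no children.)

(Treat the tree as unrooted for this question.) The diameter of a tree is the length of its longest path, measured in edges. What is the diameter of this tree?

Starting from E, a farthest node is F at distance 5.
One longest path: E - C - B - A - I - F.
So the diameter is 5.

5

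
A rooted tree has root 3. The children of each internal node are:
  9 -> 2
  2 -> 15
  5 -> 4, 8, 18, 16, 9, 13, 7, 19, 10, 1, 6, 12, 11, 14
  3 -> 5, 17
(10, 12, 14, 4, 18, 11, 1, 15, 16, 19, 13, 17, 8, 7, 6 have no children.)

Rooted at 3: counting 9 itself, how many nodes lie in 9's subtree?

The subtree rooted at 9 contains: 9, 2, 15 — 3 nodes.

3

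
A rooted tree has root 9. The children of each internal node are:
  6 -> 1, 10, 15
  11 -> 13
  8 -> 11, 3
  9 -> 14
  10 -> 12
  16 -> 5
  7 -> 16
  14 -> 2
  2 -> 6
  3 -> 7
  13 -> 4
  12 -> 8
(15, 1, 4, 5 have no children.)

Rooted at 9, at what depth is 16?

9

9–14–2–6–10–12–8–3–7–16 — 9 edges.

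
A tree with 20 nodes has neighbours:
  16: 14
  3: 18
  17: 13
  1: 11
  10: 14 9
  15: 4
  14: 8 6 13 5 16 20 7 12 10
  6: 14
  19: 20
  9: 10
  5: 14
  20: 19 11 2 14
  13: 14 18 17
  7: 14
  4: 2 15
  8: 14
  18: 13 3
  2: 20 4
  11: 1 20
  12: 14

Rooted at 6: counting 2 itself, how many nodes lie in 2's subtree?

3

The subtree rooted at 2 contains: 2, 4, 15 — 3 nodes.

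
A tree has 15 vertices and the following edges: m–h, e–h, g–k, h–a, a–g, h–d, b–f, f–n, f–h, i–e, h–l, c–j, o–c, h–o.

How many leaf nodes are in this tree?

Degree-1 nodes: b, d, i, j, k, l, m, n — 8 of them.

8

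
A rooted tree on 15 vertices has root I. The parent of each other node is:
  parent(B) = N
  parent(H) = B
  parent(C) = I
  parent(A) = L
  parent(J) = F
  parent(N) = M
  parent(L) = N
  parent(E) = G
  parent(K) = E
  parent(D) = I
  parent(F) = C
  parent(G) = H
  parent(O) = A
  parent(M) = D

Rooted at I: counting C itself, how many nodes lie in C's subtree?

3

The subtree rooted at C contains: C, F, J — 3 nodes.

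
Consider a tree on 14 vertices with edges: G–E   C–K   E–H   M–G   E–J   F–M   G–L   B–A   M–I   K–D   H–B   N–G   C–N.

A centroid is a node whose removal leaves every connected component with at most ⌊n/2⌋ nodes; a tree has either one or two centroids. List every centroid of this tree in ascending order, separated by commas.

G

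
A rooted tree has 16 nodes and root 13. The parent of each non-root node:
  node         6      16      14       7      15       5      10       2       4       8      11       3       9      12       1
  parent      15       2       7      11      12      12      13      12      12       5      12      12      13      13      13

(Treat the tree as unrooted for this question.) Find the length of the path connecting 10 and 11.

Walking from 10: 10 - 13 - 12 - 11. Length 3.

3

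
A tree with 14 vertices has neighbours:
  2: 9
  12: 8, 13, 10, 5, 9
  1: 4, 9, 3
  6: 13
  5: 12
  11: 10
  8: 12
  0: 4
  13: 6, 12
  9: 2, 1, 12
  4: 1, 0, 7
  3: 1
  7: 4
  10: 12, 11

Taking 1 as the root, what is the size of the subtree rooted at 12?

7

The subtree rooted at 12 contains: 12, 5, 13, 10, 8, 6, 11 — 7 nodes.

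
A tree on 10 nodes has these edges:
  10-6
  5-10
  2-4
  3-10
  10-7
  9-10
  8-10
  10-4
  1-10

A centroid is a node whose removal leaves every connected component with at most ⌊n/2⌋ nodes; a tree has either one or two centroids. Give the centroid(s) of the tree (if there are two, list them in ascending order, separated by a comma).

Delete 10: the remaining components have sizes 2, 1, 1, 1, 1, 1, 1, 1. Max 2 ≤ 5, so 10 is a centroid.
No neighbour of 10 does as well, so 10 is the unique centroid.

10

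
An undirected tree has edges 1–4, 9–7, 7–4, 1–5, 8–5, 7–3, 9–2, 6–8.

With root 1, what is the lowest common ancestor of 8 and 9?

8's ancestor chain is 8, 5, 1 and 9's is 9, 7, 4, 1; they first meet at 1.

1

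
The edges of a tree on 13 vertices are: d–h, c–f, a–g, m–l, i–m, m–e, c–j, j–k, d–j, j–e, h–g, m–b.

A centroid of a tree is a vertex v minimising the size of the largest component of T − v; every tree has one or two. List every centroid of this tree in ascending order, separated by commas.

j

If j is removed the pieces have sizes 5, 4, 2, 1, all ≤ ⌊13/2⌋ = 6.
No neighbour of j does as well, so j is the unique centroid.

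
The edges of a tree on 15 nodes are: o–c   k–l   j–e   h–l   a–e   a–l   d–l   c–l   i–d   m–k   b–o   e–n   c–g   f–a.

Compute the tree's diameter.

6

Starting from n, a farthest node is b at distance 6.
One longest path: n–e–a–l–c–o–b.
So the diameter is 6.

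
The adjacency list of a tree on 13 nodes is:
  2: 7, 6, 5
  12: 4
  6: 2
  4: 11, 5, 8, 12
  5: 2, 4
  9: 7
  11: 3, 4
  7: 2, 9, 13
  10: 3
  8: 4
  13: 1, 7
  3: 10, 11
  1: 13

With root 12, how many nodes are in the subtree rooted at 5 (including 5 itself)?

5's subtree: {5, 2, 7, 6, 13, 9, 1}, size 7.

7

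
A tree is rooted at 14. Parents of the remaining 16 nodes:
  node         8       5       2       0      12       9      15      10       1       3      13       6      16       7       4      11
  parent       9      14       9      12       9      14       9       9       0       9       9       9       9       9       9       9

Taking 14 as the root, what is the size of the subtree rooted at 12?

3

12's subtree: {12, 0, 1}, size 3.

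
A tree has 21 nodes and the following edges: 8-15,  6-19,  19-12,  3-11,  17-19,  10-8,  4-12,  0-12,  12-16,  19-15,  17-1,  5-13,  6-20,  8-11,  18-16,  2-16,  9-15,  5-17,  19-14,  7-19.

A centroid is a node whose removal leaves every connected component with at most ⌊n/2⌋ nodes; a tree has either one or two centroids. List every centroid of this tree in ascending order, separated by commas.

If 19 is removed the pieces have sizes 6, 6, 4, 2, 1, 1, all ≤ ⌊21/2⌋ = 10.
Every other node leaves some component of size > 10, so the centroid is unique.

19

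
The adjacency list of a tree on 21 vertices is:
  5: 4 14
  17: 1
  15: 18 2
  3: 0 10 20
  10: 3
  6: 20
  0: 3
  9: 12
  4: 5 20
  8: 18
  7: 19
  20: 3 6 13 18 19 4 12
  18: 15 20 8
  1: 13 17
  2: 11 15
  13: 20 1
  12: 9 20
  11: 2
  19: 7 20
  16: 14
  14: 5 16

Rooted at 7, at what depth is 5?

Climbing from 5 to the root: 5–4–20–19–7. That's 4 steps.

4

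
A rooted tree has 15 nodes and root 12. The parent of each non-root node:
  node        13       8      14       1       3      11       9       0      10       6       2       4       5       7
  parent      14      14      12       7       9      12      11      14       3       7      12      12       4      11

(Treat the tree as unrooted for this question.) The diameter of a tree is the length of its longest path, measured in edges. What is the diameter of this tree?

Starting from 10, a farthest node is 5 at distance 6.
One longest path: 10-3-9-11-12-4-5.
So the diameter is 6.

6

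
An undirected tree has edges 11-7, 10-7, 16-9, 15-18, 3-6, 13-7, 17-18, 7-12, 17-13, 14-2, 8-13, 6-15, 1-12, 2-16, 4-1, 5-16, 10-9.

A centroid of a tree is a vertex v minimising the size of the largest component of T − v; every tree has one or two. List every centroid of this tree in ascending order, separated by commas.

7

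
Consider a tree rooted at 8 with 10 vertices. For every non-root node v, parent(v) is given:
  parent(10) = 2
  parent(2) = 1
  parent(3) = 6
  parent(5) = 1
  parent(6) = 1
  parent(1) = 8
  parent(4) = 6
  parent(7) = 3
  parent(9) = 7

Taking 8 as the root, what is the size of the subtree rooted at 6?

The subtree rooted at 6 contains: 6, 3, 4, 7, 9 — 5 nodes.

5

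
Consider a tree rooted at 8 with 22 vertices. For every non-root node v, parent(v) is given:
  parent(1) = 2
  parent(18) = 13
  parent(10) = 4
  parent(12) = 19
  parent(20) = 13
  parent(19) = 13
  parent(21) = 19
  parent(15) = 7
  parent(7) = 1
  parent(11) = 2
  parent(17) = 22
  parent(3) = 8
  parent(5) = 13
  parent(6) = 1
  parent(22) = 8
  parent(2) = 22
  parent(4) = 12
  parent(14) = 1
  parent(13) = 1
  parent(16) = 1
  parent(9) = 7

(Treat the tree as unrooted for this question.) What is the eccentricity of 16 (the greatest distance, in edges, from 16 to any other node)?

6

Distances from 16 peak at 6, attained at 10.
16-1-13-19-12-4-10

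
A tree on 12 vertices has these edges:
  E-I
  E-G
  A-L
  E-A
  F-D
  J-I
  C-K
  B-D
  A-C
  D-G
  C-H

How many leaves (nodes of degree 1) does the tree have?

6

The leaves are B, F, H, J, K, L.
That is 6 leaves.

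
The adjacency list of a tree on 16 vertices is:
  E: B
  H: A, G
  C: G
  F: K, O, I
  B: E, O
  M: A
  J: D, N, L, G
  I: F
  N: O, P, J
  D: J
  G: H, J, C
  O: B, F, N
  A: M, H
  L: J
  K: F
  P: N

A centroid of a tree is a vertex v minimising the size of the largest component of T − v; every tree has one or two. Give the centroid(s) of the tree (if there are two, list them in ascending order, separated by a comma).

Removing J splits the tree into components of sizes 8, 5, 1, 1; the largest is 8 ≤ ⌊16/2⌋ = 8.
Its neighbour N also leaves a largest component of size 8, so both are centroids.

J, N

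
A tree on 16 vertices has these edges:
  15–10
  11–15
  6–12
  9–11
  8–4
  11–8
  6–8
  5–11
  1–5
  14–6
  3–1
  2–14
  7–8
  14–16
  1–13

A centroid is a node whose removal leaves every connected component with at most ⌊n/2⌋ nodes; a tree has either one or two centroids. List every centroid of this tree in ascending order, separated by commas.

8, 11

Removing 8 splits the tree into components of sizes 8, 5, 1, 1; the largest is 8 ≤ ⌊16/2⌋ = 8.
11 is adjacent to 8 and is also a centroid (the largest component after removing it is likewise 8).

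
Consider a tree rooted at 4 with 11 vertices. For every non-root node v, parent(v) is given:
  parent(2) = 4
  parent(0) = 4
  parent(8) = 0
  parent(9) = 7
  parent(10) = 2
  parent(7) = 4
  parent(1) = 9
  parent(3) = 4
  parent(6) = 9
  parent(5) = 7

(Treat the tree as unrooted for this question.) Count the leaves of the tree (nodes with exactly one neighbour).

6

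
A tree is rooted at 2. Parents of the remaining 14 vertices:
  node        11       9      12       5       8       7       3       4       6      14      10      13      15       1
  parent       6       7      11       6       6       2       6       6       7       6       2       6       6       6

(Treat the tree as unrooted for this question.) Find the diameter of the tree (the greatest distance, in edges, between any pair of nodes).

A longest path is 10–2–7–6–11–12, with 5 edges.

5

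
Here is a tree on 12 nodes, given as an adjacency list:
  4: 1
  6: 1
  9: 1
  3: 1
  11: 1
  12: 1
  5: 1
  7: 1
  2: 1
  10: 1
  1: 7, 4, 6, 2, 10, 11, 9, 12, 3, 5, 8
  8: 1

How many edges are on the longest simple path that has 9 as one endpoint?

The node farthest from 9 is 12 (11, 7, 3, 6, 8, 4, 5, 10, 2 also at distance 2), via 9-1-12 — 2 edges.

2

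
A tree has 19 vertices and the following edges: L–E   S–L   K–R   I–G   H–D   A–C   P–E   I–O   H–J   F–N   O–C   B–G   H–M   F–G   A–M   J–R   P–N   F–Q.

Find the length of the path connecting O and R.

Walking from O: O - C - A - M - H - J - R. Length 6.

6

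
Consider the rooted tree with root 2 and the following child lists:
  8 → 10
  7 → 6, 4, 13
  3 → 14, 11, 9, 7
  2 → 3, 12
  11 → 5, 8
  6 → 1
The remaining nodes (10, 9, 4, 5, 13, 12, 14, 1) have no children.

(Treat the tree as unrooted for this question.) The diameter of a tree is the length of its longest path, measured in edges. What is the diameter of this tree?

6

Starting from 1, a farthest node is 10 at distance 6.
One longest path: 1 - 6 - 7 - 3 - 11 - 8 - 10.
So the diameter is 6.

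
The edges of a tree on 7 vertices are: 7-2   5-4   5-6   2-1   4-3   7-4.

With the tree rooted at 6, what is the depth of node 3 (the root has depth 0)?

3

Path from 6 to 3: 6 – 5 – 4 – 3, which has 3 edges.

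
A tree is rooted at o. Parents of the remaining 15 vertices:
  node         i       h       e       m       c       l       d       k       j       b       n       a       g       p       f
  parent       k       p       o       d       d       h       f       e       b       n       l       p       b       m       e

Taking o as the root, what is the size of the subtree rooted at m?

The subtree rooted at m contains: m, p, h, a, l, n, b, g, j — 9 nodes.

9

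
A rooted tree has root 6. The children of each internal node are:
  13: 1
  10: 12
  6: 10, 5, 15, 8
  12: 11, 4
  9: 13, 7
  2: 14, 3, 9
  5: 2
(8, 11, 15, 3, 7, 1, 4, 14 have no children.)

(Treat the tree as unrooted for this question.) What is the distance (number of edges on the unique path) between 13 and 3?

3

13–9–2–3: 3 edges.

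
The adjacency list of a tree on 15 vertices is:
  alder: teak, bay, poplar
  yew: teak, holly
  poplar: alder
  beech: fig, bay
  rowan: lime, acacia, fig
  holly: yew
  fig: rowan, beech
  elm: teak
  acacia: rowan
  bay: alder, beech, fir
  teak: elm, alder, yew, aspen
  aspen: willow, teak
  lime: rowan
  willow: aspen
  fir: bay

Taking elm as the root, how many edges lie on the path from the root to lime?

Path from elm to lime: elm–teak–alder–bay–beech–fig–rowan–lime, which has 7 edges.

7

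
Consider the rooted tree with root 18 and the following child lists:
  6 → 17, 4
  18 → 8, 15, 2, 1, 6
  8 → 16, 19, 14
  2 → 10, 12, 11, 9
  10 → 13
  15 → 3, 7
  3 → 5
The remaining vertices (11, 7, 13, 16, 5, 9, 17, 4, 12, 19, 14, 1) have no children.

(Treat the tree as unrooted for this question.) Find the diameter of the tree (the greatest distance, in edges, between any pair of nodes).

6

A longest path is 5–3–15–18–2–10–13, with 6 edges.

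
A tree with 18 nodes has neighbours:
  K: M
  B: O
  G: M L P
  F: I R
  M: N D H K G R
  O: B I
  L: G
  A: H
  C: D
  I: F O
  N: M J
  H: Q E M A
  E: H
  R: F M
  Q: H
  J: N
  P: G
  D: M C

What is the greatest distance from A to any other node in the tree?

The node farthest from A is B, via A–H–M–R–F–I–O–B — 7 edges.

7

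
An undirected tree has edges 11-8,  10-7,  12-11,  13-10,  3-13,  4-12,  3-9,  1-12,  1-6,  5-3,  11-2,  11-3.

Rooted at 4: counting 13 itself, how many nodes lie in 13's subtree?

3

The subtree rooted at 13 contains: 13, 10, 7 — 3 nodes.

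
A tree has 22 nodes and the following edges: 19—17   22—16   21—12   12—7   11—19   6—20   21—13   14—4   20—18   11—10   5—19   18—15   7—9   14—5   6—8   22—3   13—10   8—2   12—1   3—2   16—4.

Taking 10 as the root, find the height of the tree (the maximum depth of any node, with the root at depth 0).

14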